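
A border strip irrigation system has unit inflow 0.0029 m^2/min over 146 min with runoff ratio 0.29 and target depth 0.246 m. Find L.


L = q*t/((1+r)*Z)
L = 0.0029*146/((1+0.29)*0.246)
L = 0.4234/0.31734

1.3342 m


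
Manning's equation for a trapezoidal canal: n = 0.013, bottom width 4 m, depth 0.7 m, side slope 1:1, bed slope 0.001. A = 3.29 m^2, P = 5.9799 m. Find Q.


R = A/P = 3.29/5.9799 = 0.550176
Q = (1/0.013) * 3.29 * 0.550176^(2/3) * 0.001^0.5

5.3735 m^3/s


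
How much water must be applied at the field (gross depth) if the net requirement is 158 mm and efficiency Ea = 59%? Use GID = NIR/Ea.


Ea = 59% = 0.59
GID = NIR / Ea = 158 / 0.59 = 267.7966 mm

267.7966 mm


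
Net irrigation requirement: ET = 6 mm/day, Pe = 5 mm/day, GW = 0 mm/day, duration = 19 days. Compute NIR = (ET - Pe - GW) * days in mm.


Daily deficit = ET - Pe - GW = 6 - 5 - 0 = 1 mm/day
NIR = 1 * 19 = 19 mm

19.0000 mm


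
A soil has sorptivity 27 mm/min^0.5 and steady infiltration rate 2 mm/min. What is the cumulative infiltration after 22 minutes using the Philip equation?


F = S*sqrt(t) + A*t
F = 27*sqrt(22) + 2*22
F = 27*4.690416 + 44

170.6412 mm


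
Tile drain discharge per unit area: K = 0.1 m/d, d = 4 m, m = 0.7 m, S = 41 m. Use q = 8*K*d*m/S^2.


q = 8*K*d*m/S^2
q = 8*0.1*4*0.7/41^2
q = 2.2400 / 1681

0.0013 m/d


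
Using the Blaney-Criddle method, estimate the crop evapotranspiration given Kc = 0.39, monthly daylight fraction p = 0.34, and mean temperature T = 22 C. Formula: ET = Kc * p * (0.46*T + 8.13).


ET = Kc * p * (0.46*T + 8.13)
ET = 0.39 * 0.34 * (0.46*22 + 8.13)
ET = 0.39 * 0.34 * 18.2500

2.4200 mm/day


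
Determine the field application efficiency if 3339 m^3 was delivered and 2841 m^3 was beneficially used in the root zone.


Ea = V_root / V_field * 100 = 2841 / 3339 * 100 = 85.0854%

85.0854 %


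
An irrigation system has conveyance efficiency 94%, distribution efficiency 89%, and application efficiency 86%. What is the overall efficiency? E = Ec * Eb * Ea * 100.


Ec = 0.94, Eb = 0.89, Ea = 0.86
E = 0.94 * 0.89 * 0.86 * 100 = 71.9476%

71.9476 %


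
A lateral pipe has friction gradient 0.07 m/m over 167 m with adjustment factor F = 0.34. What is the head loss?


hf = J * L * F = 0.07 * 167 * 0.34 = 3.9746 m

3.9746 m


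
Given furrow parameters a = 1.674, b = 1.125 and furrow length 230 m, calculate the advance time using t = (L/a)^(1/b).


t = (L/a)^(1/b)
t = (230/1.674)^(1/1.125)
t = 137.395460^(1/1.125)

79.5097 min


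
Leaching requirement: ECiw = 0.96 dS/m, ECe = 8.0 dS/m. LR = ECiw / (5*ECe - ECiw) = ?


LR = ECiw / (5*ECe - ECiw)
LR = 0.96 / (5*8.0 - 0.96)
LR = 0.96 / 39.0400

0.0246


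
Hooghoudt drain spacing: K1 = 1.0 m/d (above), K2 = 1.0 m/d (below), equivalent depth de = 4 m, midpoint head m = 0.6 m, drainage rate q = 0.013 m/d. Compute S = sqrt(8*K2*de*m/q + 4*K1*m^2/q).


S^2 = 8*K2*de*m/q + 4*K1*m^2/q
S^2 = 8*1.0*4*0.6/0.013 + 4*1.0*0.6^2/0.013
S = sqrt(1587.6923)

39.8459 m


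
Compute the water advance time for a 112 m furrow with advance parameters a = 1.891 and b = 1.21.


t = (L/a)^(1/b)
t = (112/1.891)^(1/1.21)
t = 59.227922^(1/1.21)

29.1674 min


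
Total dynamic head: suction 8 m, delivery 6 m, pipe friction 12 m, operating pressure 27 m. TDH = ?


TDH = Hs + Hd + hf + Hp = 8 + 6 + 12 + 27 = 53

53 m


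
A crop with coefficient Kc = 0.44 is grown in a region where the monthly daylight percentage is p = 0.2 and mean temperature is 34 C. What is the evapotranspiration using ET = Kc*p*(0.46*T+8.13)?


ET = Kc * p * (0.46*T + 8.13)
ET = 0.44 * 0.2 * (0.46*34 + 8.13)
ET = 0.44 * 0.2 * 23.7700

2.0918 mm/day


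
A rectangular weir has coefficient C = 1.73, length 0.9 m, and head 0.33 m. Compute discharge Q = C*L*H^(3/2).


Q = C * L * H^(3/2) = 1.73 * 0.9 * 0.33^1.5 = 1.73 * 0.9 * 0.189571

0.2952 m^3/s


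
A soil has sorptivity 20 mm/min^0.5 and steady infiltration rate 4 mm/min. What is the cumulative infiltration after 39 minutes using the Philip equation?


F = S*sqrt(t) + A*t
F = 20*sqrt(39) + 4*39
F = 20*6.244998 + 156

280.9000 mm


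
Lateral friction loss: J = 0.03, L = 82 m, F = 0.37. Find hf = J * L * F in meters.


hf = J * L * F = 0.03 * 82 * 0.37 = 0.9102 m

0.9102 m


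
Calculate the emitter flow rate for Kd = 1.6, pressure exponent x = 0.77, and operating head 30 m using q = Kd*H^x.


q = Kd * H^x = 1.6 * 30^0.77 = 1.6 * 13.720924

21.9535 L/h


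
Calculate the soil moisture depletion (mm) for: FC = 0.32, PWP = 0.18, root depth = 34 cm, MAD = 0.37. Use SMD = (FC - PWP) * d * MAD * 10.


SMD = (FC - PWP) * d * MAD * 10
SMD = (0.32 - 0.18) * 34 * 0.37 * 10
SMD = 0.1400 * 34 * 0.37 * 10

17.6120 mm


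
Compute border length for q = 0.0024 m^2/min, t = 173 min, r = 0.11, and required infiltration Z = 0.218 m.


L = q*t/((1+r)*Z)
L = 0.0024*173/((1+0.11)*0.218)
L = 0.4152/0.24198

1.7158 m


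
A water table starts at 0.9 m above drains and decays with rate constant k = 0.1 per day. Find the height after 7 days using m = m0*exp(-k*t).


m = m0 * exp(-k*t)
m = 0.9 * exp(-0.1 * 7)
m = 0.9 * exp(-0.7000)

0.4469 m


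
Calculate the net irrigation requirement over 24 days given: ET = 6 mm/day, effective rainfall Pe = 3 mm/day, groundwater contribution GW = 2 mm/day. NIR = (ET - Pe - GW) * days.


Daily deficit = ET - Pe - GW = 6 - 3 - 2 = 1 mm/day
NIR = 1 * 24 = 24 mm

24.0000 mm


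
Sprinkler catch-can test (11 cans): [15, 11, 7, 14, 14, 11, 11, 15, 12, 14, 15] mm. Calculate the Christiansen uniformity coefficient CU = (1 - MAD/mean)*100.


mean = 12.636364 mm
MAD = 2.033058 mm
CU = (1 - 2.033058/12.636364)*100

83.9111 %


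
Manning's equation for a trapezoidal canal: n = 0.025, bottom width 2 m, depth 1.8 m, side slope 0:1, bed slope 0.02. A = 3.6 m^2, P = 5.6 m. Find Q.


R = A/P = 3.6/5.6 = 0.642857
Q = (1/0.025) * 3.6 * 0.642857^(2/3) * 0.02^0.5

15.1689 m^3/s


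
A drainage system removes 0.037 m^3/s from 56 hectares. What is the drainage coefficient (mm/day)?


DC = Q * 86400 / (A * 10000) * 1000
DC = 0.037 * 86400 / (56 * 10000) * 1000
DC = 3196800.0000 / 560000

5.7086 mm/day


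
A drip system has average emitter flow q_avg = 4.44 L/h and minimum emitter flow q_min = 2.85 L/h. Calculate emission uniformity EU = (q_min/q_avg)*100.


EU = (q_min/q_avg)*100 = (2.85/4.44)*100 = 64.1892%

64.1892 %


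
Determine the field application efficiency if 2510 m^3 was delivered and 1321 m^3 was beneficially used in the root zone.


Ea = V_root / V_field * 100 = 1321 / 2510 * 100 = 52.6295%

52.6295 %


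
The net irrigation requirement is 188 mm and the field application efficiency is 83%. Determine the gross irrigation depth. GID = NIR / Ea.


Ea = 83% = 0.83
GID = NIR / Ea = 188 / 0.83 = 226.5060 mm

226.5060 mm


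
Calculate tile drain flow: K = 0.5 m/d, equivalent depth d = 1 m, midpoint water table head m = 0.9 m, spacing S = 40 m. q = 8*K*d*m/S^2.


q = 8*K*d*m/S^2
q = 8*0.5*1*0.9/40^2
q = 3.6000 / 1600

0.0023 m/d


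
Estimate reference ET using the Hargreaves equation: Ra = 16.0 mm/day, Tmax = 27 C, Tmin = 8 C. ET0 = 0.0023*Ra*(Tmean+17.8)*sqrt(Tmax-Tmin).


Tmean = (Tmax + Tmin)/2 = (27 + 8)/2 = 17.5
ET0 = 0.0023 * 16.0 * (17.5 + 17.8) * sqrt(27 - 8)
ET0 = 0.0023 * 16.0 * 35.3 * 4.358899

5.6624 mm/day


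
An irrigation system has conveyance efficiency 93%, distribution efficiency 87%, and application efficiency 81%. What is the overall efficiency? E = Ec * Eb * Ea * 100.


Ec = 0.93, Eb = 0.87, Ea = 0.81
E = 0.93 * 0.87 * 0.81 * 100 = 65.5371%

65.5371 %


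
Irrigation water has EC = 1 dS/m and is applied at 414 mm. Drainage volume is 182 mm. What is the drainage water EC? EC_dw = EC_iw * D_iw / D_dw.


EC_dw = EC_iw * D_iw / D_dw
EC_dw = 1 * 414 / 182
EC_dw = 414 / 182

2.2747 dS/m


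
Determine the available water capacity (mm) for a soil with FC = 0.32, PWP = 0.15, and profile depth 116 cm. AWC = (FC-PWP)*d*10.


AWC = (FC - PWP) * d * 10
AWC = (0.32 - 0.15) * 116 * 10
AWC = 0.1700 * 116 * 10

197.2000 mm


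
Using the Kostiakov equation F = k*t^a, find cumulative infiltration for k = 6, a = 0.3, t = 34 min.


F = k * t^a = 6 * 34^0.3
F = 6 * 2.880339

17.2820 mm


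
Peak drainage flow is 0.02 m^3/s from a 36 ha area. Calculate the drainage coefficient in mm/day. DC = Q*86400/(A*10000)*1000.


DC = Q * 86400 / (A * 10000) * 1000
DC = 0.02 * 86400 / (36 * 10000) * 1000
DC = 1728000.0000 / 360000

4.8000 mm/day


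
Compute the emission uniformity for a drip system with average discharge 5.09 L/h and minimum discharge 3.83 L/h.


EU = (q_min/q_avg)*100 = (3.83/5.09)*100 = 75.2456%

75.2456 %


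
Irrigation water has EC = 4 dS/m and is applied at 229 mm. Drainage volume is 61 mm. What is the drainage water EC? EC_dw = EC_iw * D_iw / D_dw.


EC_dw = EC_iw * D_iw / D_dw
EC_dw = 4 * 229 / 61
EC_dw = 916 / 61

15.0164 dS/m


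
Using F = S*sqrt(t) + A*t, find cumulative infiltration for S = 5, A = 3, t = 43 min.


F = S*sqrt(t) + A*t
F = 5*sqrt(43) + 3*43
F = 5*6.557439 + 129

161.7872 mm


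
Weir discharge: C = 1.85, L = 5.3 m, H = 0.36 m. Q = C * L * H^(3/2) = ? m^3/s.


Q = C * L * H^(3/2) = 1.85 * 5.3 * 0.36^1.5 = 1.85 * 5.3 * 0.216000

2.1179 m^3/s


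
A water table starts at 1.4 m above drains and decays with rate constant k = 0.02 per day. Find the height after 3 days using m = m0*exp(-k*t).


m = m0 * exp(-k*t)
m = 1.4 * exp(-0.02 * 3)
m = 1.4 * exp(-0.0600)

1.3185 m


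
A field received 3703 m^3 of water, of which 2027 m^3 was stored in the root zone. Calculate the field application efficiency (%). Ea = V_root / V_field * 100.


Ea = V_root / V_field * 100 = 2027 / 3703 * 100 = 54.7394%

54.7394 %


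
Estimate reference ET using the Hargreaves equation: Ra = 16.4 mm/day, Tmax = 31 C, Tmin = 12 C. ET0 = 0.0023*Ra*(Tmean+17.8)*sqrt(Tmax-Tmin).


Tmean = (Tmax + Tmin)/2 = (31 + 12)/2 = 21.5
ET0 = 0.0023 * 16.4 * (21.5 + 17.8) * sqrt(31 - 12)
ET0 = 0.0023 * 16.4 * 39.3 * 4.358899

6.4616 mm/day


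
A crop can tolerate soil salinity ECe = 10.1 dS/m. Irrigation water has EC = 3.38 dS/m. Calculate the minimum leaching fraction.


LR = ECiw / (5*ECe - ECiw)
LR = 3.38 / (5*10.1 - 3.38)
LR = 3.38 / 47.1200

0.0717


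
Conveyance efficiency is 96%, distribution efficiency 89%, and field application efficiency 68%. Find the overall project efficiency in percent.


Ec = 0.96, Eb = 0.89, Ea = 0.68
E = 0.96 * 0.89 * 0.68 * 100 = 58.0992%

58.0992 %


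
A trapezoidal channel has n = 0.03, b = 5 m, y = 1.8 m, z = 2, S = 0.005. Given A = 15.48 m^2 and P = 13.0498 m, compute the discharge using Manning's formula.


R = A/P = 15.48/13.0498 = 1.186225
Q = (1/0.03) * 15.48 * 1.186225^(2/3) * 0.005^0.5

40.8865 m^3/s


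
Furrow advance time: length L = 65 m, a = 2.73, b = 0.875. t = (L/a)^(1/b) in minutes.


t = (L/a)^(1/b)
t = (65/2.73)^(1/0.875)
t = 23.809524^(1/0.875)

37.4481 min


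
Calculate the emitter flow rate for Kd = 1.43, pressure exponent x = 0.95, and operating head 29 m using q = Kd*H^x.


q = Kd * H^x = 1.43 * 29^0.95 = 1.43 * 24.506320

35.0440 L/h


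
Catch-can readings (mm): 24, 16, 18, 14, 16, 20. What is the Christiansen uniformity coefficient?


mean = 18.000000 mm
MAD = 2.666667 mm
CU = (1 - 2.666667/18.000000)*100

85.1852 %


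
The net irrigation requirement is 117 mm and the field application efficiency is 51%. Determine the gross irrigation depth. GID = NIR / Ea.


Ea = 51% = 0.51
GID = NIR / Ea = 117 / 0.51 = 229.4118 mm

229.4118 mm


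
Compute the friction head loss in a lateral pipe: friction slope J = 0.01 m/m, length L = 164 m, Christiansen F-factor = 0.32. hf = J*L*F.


hf = J * L * F = 0.01 * 164 * 0.32 = 0.5248 m

0.5248 m


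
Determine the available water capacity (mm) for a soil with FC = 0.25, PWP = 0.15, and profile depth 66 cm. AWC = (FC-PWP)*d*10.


AWC = (FC - PWP) * d * 10
AWC = (0.25 - 0.15) * 66 * 10
AWC = 0.1000 * 66 * 10

66.0000 mm


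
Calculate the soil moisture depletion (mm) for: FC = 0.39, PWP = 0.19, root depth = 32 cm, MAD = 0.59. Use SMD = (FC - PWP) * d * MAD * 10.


SMD = (FC - PWP) * d * MAD * 10
SMD = (0.39 - 0.19) * 32 * 0.59 * 10
SMD = 0.2000 * 32 * 0.59 * 10

37.7600 mm


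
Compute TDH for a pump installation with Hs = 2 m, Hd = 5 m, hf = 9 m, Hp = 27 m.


TDH = Hs + Hd + hf + Hp = 2 + 5 + 9 + 27 = 43

43 m


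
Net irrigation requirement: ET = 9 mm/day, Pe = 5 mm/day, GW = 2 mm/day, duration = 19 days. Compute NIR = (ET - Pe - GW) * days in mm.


Daily deficit = ET - Pe - GW = 9 - 5 - 2 = 2 mm/day
NIR = 2 * 19 = 38 mm

38.0000 mm


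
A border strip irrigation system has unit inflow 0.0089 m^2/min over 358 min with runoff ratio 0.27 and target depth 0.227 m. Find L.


L = q*t/((1+r)*Z)
L = 0.0089*358/((1+0.27)*0.227)
L = 3.1862/0.28829

11.0521 m


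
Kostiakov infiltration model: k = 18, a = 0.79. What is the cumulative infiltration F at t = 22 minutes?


F = k * t^a = 18 * 22^0.79
F = 18 * 11.495131

206.9124 mm


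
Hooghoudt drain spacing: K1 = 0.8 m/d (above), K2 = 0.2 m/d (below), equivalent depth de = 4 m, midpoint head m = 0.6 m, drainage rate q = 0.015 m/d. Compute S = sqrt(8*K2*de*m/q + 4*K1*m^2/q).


S^2 = 8*K2*de*m/q + 4*K1*m^2/q
S^2 = 8*0.2*4*0.6/0.015 + 4*0.8*0.6^2/0.015
S = sqrt(332.8000)

18.2428 m


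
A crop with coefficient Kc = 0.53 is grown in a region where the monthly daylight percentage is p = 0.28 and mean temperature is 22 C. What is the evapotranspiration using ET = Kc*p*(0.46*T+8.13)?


ET = Kc * p * (0.46*T + 8.13)
ET = 0.53 * 0.28 * (0.46*22 + 8.13)
ET = 0.53 * 0.28 * 18.2500

2.7083 mm/day


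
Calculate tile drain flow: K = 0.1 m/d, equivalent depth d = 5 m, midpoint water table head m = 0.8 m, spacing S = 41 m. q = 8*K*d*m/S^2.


q = 8*K*d*m/S^2
q = 8*0.1*5*0.8/41^2
q = 3.2000 / 1681

0.0019 m/d


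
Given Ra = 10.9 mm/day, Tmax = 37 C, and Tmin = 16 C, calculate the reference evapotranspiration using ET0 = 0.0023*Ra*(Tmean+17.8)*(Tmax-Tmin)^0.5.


Tmean = (Tmax + Tmin)/2 = (37 + 16)/2 = 26.5
ET0 = 0.0023 * 10.9 * (26.5 + 17.8) * sqrt(37 - 16)
ET0 = 0.0023 * 10.9 * 44.3 * 4.582576

5.0894 mm/day


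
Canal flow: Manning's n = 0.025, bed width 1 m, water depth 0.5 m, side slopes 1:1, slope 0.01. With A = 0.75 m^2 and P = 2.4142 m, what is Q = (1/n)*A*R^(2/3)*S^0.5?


R = A/P = 0.75/2.4142 = 0.310662
Q = (1/0.025) * 0.75 * 0.310662^(2/3) * 0.01^0.5

1.3761 m^3/s


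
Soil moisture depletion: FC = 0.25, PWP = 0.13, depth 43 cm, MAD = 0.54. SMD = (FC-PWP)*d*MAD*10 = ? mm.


SMD = (FC - PWP) * d * MAD * 10
SMD = (0.25 - 0.13) * 43 * 0.54 * 10
SMD = 0.1200 * 43 * 0.54 * 10

27.8640 mm


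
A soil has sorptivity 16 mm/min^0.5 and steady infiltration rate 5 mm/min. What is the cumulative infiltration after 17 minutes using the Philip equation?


F = S*sqrt(t) + A*t
F = 16*sqrt(17) + 5*17
F = 16*4.123106 + 85

150.9697 mm


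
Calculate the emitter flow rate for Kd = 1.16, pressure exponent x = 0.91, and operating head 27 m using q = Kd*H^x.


q = Kd * H^x = 1.16 * 27^0.91 = 1.16 * 20.069707

23.2809 L/h


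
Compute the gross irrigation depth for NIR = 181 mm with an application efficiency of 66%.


Ea = 66% = 0.66
GID = NIR / Ea = 181 / 0.66 = 274.2424 mm

274.2424 mm


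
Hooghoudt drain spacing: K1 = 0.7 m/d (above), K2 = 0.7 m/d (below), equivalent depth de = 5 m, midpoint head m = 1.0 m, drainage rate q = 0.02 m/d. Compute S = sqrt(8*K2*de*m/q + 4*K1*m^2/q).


S^2 = 8*K2*de*m/q + 4*K1*m^2/q
S^2 = 8*0.7*5*1.0/0.02 + 4*0.7*1.0^2/0.02
S = sqrt(1540.0000)

39.2428 m


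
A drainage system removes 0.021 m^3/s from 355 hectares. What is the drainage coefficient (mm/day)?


DC = Q * 86400 / (A * 10000) * 1000
DC = 0.021 * 86400 / (355 * 10000) * 1000
DC = 1814400.0000 / 3550000

0.5111 mm/day


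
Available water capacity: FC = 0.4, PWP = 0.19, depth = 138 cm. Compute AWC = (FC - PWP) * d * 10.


AWC = (FC - PWP) * d * 10
AWC = (0.4 - 0.19) * 138 * 10
AWC = 0.2100 * 138 * 10

289.8000 mm


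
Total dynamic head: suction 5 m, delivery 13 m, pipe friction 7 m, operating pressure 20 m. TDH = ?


TDH = Hs + Hd + hf + Hp = 5 + 13 + 7 + 20 = 45

45 m


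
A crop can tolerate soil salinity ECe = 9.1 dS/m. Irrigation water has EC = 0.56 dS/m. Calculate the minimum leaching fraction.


LR = ECiw / (5*ECe - ECiw)
LR = 0.56 / (5*9.1 - 0.56)
LR = 0.56 / 44.9400

0.0125


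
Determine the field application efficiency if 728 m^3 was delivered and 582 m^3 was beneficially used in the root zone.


Ea = V_root / V_field * 100 = 582 / 728 * 100 = 79.9451%

79.9451 %


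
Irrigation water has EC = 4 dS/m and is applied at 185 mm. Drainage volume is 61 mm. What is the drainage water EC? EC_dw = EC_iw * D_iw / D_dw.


EC_dw = EC_iw * D_iw / D_dw
EC_dw = 4 * 185 / 61
EC_dw = 740 / 61

12.1311 dS/m


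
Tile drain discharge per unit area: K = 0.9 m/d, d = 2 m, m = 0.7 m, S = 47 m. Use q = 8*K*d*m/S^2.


q = 8*K*d*m/S^2
q = 8*0.9*2*0.7/47^2
q = 10.0800 / 2209

0.0046 m/d


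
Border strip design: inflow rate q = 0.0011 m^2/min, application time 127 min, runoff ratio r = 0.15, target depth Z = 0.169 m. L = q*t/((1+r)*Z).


L = q*t/((1+r)*Z)
L = 0.0011*127/((1+0.15)*0.169)
L = 0.1397/0.19435

0.7188 m


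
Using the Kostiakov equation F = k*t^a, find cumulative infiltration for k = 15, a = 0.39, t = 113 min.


F = k * t^a = 15 * 113^0.39
F = 15 * 6.319760

94.7964 mm


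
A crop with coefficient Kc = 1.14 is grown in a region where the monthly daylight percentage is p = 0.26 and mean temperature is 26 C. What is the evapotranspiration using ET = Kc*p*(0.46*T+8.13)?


ET = Kc * p * (0.46*T + 8.13)
ET = 1.14 * 0.26 * (0.46*26 + 8.13)
ET = 1.14 * 0.26 * 20.0900

5.9547 mm/day


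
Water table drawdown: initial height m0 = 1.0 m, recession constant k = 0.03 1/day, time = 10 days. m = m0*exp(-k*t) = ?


m = m0 * exp(-k*t)
m = 1.0 * exp(-0.03 * 10)
m = 1.0 * exp(-0.3000)

0.7408 m


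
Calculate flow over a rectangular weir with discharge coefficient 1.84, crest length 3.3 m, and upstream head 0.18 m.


Q = C * L * H^(3/2) = 1.84 * 3.3 * 0.18^1.5 = 1.84 * 3.3 * 0.076368

0.4637 m^3/s


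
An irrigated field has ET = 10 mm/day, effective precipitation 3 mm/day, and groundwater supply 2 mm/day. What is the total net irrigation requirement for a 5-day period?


Daily deficit = ET - Pe - GW = 10 - 3 - 2 = 5 mm/day
NIR = 5 * 5 = 25 mm

25.0000 mm


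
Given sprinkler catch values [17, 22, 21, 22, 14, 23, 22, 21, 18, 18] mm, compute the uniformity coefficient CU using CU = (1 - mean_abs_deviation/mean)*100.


mean = 19.800000 mm
MAD = 2.440000 mm
CU = (1 - 2.440000/19.800000)*100

87.6768 %


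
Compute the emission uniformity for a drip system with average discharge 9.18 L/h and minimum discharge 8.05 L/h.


EU = (q_min/q_avg)*100 = (8.05/9.18)*100 = 87.6906%

87.6906 %


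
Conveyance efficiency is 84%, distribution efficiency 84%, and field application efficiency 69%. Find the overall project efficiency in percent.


Ec = 0.84, Eb = 0.84, Ea = 0.69
E = 0.84 * 0.84 * 0.69 * 100 = 48.6864%

48.6864 %


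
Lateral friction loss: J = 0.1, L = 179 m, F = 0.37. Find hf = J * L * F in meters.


hf = J * L * F = 0.1 * 179 * 0.37 = 6.6230 m

6.6230 m


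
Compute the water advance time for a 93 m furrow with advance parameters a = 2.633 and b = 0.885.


t = (L/a)^(1/b)
t = (93/2.633)^(1/0.885)
t = 35.320927^(1/0.885)

56.1292 min


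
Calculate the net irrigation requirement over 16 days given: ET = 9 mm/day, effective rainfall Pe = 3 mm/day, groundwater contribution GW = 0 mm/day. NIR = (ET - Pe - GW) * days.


Daily deficit = ET - Pe - GW = 9 - 3 - 0 = 6 mm/day
NIR = 6 * 16 = 96 mm

96.0000 mm


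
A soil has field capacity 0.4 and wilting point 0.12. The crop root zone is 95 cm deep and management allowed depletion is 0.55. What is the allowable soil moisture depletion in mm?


SMD = (FC - PWP) * d * MAD * 10
SMD = (0.4 - 0.12) * 95 * 0.55 * 10
SMD = 0.2800 * 95 * 0.55 * 10

146.3000 mm


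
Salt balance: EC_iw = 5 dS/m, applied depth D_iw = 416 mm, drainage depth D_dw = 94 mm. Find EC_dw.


EC_dw = EC_iw * D_iw / D_dw
EC_dw = 5 * 416 / 94
EC_dw = 2080 / 94

22.1277 dS/m


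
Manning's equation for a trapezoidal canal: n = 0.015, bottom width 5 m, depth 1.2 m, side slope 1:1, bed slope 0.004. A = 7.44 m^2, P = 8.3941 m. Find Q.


R = A/P = 7.44/8.3941 = 0.886337
Q = (1/0.015) * 7.44 * 0.886337^(2/3) * 0.004^0.5

28.9453 m^3/s


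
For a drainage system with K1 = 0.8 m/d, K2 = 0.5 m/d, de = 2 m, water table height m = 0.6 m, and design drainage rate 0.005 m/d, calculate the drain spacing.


S^2 = 8*K2*de*m/q + 4*K1*m^2/q
S^2 = 8*0.5*2*0.6/0.005 + 4*0.8*0.6^2/0.005
S = sqrt(1190.4000)

34.5022 m


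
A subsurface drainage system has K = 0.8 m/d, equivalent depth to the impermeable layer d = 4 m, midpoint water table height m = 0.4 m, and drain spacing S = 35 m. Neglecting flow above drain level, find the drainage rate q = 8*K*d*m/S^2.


q = 8*K*d*m/S^2
q = 8*0.8*4*0.4/35^2
q = 10.2400 / 1225

0.0084 m/d


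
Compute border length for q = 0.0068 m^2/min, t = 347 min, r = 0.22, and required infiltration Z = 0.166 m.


L = q*t/((1+r)*Z)
L = 0.0068*347/((1+0.22)*0.166)
L = 2.3596/0.20252

11.6512 m


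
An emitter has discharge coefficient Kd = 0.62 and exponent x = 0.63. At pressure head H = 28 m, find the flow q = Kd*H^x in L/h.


q = Kd * H^x = 0.62 * 28^0.63 = 0.62 * 8.160365

5.0594 L/h


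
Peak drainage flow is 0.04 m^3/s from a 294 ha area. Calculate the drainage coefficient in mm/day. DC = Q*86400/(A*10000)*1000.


DC = Q * 86400 / (A * 10000) * 1000
DC = 0.04 * 86400 / (294 * 10000) * 1000
DC = 3456000.0000 / 2940000

1.1755 mm/day


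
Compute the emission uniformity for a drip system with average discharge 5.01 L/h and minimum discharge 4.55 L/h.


EU = (q_min/q_avg)*100 = (4.55/5.01)*100 = 90.8184%

90.8184 %


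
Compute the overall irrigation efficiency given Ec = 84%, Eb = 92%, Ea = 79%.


Ec = 0.84, Eb = 0.92, Ea = 0.79
E = 0.84 * 0.92 * 0.79 * 100 = 61.0512%

61.0512 %


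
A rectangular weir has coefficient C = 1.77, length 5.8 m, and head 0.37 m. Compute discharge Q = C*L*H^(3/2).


Q = C * L * H^(3/2) = 1.77 * 5.8 * 0.37^1.5 = 1.77 * 5.8 * 0.225062

2.3105 m^3/s


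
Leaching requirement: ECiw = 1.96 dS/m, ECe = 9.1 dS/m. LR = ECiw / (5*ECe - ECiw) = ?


LR = ECiw / (5*ECe - ECiw)
LR = 1.96 / (5*9.1 - 1.96)
LR = 1.96 / 43.5400

0.0450


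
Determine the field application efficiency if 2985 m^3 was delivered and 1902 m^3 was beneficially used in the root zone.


Ea = V_root / V_field * 100 = 1902 / 2985 * 100 = 63.7186%

63.7186 %


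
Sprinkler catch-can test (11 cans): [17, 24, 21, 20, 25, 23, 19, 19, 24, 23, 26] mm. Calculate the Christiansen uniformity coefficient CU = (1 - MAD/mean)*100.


mean = 21.909091 mm
MAD = 2.462810 mm
CU = (1 - 2.462810/21.909091)*100

88.7590 %


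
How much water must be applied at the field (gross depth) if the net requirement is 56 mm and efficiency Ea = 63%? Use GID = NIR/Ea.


Ea = 63% = 0.63
GID = NIR / Ea = 56 / 0.63 = 88.8889 mm

88.8889 mm


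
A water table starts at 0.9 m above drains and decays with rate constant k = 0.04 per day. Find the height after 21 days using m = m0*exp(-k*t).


m = m0 * exp(-k*t)
m = 0.9 * exp(-0.04 * 21)
m = 0.9 * exp(-0.8400)

0.3885 m


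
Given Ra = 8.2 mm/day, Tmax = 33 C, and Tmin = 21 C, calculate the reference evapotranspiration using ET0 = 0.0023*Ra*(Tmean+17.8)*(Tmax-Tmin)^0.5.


Tmean = (Tmax + Tmin)/2 = (33 + 21)/2 = 27.0
ET0 = 0.0023 * 8.2 * (27.0 + 17.8) * sqrt(33 - 21)
ET0 = 0.0023 * 8.2 * 44.8 * 3.464102

2.9269 mm/day


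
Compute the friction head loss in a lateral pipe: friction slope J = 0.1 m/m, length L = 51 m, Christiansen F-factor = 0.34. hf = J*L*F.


hf = J * L * F = 0.1 * 51 * 0.34 = 1.7340 m

1.7340 m


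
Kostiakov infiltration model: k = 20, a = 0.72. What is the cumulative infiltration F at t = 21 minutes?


F = k * t^a = 20 * 21^0.72
F = 20 * 8.953604

179.0721 mm


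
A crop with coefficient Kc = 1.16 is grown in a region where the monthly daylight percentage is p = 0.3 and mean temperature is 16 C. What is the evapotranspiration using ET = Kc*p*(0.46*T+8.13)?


ET = Kc * p * (0.46*T + 8.13)
ET = 1.16 * 0.3 * (0.46*16 + 8.13)
ET = 1.16 * 0.3 * 15.4900

5.3905 mm/day


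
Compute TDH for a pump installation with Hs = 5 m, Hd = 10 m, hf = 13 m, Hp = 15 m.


TDH = Hs + Hd + hf + Hp = 5 + 10 + 13 + 15 = 43

43 m


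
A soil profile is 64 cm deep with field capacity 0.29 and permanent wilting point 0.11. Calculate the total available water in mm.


AWC = (FC - PWP) * d * 10
AWC = (0.29 - 0.11) * 64 * 10
AWC = 0.1800 * 64 * 10

115.2000 mm


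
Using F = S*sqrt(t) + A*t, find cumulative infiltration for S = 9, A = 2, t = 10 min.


F = S*sqrt(t) + A*t
F = 9*sqrt(10) + 2*10
F = 9*3.162278 + 20

48.4605 mm


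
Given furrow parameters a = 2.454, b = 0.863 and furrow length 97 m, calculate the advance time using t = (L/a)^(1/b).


t = (L/a)^(1/b)
t = (97/2.454)^(1/0.863)
t = 39.527302^(1/0.863)

70.8602 min


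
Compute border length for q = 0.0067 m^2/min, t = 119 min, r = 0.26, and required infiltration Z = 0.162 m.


L = q*t/((1+r)*Z)
L = 0.0067*119/((1+0.26)*0.162)
L = 0.7973/0.20412

3.9060 m


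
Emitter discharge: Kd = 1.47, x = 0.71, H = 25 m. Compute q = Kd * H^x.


q = Kd * H^x = 1.47 * 25^0.71 = 1.47 * 9.829635

14.4496 L/h


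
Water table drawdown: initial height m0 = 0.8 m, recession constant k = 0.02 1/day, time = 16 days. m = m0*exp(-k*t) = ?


m = m0 * exp(-k*t)
m = 0.8 * exp(-0.02 * 16)
m = 0.8 * exp(-0.3200)

0.5809 m


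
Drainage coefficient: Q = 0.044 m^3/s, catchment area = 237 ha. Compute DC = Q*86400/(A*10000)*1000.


DC = Q * 86400 / (A * 10000) * 1000
DC = 0.044 * 86400 / (237 * 10000) * 1000
DC = 3801600.0000 / 2370000

1.6041 mm/day


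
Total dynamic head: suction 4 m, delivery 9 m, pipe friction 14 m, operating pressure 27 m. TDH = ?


TDH = Hs + Hd + hf + Hp = 4 + 9 + 14 + 27 = 54

54 m


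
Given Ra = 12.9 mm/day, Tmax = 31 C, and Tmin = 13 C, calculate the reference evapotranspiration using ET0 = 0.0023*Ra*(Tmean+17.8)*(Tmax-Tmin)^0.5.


Tmean = (Tmax + Tmin)/2 = (31 + 13)/2 = 22.0
ET0 = 0.0023 * 12.9 * (22.0 + 17.8) * sqrt(31 - 13)
ET0 = 0.0023 * 12.9 * 39.8 * 4.242641

5.0100 mm/day


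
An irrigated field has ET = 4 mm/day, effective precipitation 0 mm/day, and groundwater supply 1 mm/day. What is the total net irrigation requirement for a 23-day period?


Daily deficit = ET - Pe - GW = 4 - 0 - 1 = 3 mm/day
NIR = 3 * 23 = 69 mm

69.0000 mm


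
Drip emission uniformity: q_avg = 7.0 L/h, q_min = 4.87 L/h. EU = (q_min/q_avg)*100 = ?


EU = (q_min/q_avg)*100 = (4.87/7.0)*100 = 69.5714%

69.5714 %


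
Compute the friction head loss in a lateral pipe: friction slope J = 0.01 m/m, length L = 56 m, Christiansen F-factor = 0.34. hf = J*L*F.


hf = J * L * F = 0.01 * 56 * 0.34 = 0.1904 m

0.1904 m


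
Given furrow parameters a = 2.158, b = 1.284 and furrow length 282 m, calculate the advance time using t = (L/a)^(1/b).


t = (L/a)^(1/b)
t = (282/2.158)^(1/1.284)
t = 130.676552^(1/1.284)

44.4763 min


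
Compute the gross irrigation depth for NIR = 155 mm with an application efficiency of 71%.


Ea = 71% = 0.71
GID = NIR / Ea = 155 / 0.71 = 218.3099 mm

218.3099 mm


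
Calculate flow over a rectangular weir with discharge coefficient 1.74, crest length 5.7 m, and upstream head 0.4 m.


Q = C * L * H^(3/2) = 1.74 * 5.7 * 0.4^1.5 = 1.74 * 5.7 * 0.252982

2.5091 m^3/s


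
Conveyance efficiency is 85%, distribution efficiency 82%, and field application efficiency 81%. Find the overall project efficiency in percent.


Ec = 0.85, Eb = 0.82, Ea = 0.81
E = 0.85 * 0.82 * 0.81 * 100 = 56.4570%

56.4570 %


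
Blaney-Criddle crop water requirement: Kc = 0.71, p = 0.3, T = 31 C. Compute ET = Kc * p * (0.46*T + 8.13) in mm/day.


ET = Kc * p * (0.46*T + 8.13)
ET = 0.71 * 0.3 * (0.46*31 + 8.13)
ET = 0.71 * 0.3 * 22.3900

4.7691 mm/day


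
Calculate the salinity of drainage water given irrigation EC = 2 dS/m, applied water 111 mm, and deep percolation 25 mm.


EC_dw = EC_iw * D_iw / D_dw
EC_dw = 2 * 111 / 25
EC_dw = 222 / 25

8.8800 dS/m


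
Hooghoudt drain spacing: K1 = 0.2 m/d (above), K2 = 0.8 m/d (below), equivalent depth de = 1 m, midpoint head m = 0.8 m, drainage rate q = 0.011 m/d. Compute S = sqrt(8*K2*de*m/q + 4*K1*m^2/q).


S^2 = 8*K2*de*m/q + 4*K1*m^2/q
S^2 = 8*0.8*1*0.8/0.011 + 4*0.2*0.8^2/0.011
S = sqrt(512.0000)

22.6274 m


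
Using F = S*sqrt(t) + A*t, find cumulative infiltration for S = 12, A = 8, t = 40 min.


F = S*sqrt(t) + A*t
F = 12*sqrt(40) + 8*40
F = 12*6.324555 + 320

395.8947 mm


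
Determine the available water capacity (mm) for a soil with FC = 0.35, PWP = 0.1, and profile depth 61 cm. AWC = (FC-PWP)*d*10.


AWC = (FC - PWP) * d * 10
AWC = (0.35 - 0.1) * 61 * 10
AWC = 0.2500 * 61 * 10

152.5000 mm


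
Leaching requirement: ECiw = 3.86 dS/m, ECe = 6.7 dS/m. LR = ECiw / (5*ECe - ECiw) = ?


LR = ECiw / (5*ECe - ECiw)
LR = 3.86 / (5*6.7 - 3.86)
LR = 3.86 / 29.6400

0.1302


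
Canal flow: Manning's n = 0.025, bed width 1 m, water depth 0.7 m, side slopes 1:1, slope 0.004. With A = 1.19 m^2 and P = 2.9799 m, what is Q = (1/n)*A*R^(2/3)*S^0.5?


R = A/P = 1.19/2.9799 = 0.399342
Q = (1/0.025) * 1.19 * 0.399342^(2/3) * 0.004^0.5

1.6326 m^3/s


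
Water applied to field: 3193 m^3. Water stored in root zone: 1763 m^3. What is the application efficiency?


Ea = V_root / V_field * 100 = 1763 / 3193 * 100 = 55.2145%

55.2145 %


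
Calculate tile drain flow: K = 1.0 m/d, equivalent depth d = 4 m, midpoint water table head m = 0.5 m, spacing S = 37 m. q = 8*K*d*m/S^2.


q = 8*K*d*m/S^2
q = 8*1.0*4*0.5/37^2
q = 16.0000 / 1369

0.0117 m/d


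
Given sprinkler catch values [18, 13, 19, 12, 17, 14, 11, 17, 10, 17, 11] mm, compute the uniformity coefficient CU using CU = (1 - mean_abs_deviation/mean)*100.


mean = 14.454545 mm
MAD = 2.859504 mm
CU = (1 - 2.859504/14.454545)*100

80.2173 %


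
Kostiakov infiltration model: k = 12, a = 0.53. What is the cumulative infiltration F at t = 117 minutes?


F = k * t^a = 12 * 117^0.53
F = 12 * 12.477814

149.7338 mm


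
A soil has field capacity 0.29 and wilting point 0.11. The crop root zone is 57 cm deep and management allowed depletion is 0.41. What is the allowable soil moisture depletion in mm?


SMD = (FC - PWP) * d * MAD * 10
SMD = (0.29 - 0.11) * 57 * 0.41 * 10
SMD = 0.1800 * 57 * 0.41 * 10

42.0660 mm


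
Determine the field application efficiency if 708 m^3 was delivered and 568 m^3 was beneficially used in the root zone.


Ea = V_root / V_field * 100 = 568 / 708 * 100 = 80.2260%

80.2260 %


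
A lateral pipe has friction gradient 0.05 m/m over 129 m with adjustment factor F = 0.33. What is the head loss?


hf = J * L * F = 0.05 * 129 * 0.33 = 2.1285 m

2.1285 m


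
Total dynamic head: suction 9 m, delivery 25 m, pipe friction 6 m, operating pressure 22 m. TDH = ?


TDH = Hs + Hd + hf + Hp = 9 + 25 + 6 + 22 = 62

62 m


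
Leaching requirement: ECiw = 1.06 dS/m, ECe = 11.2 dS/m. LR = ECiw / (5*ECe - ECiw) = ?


LR = ECiw / (5*ECe - ECiw)
LR = 1.06 / (5*11.2 - 1.06)
LR = 1.06 / 54.9400

0.0193


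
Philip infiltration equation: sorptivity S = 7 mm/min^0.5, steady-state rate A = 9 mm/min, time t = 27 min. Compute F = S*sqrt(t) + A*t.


F = S*sqrt(t) + A*t
F = 7*sqrt(27) + 9*27
F = 7*5.196152 + 243

279.3731 mm


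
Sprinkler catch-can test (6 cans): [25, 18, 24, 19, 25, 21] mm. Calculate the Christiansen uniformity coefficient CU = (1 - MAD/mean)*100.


mean = 22.000000 mm
MAD = 2.666667 mm
CU = (1 - 2.666667/22.000000)*100

87.8788 %


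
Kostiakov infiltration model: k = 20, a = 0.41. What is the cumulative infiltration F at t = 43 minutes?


F = k * t^a = 20 * 43^0.41
F = 20 * 4.674359

93.4872 mm


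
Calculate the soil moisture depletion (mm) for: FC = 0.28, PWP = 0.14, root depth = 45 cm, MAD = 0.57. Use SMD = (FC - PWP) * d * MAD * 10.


SMD = (FC - PWP) * d * MAD * 10
SMD = (0.28 - 0.14) * 45 * 0.57 * 10
SMD = 0.1400 * 45 * 0.57 * 10

35.9100 mm


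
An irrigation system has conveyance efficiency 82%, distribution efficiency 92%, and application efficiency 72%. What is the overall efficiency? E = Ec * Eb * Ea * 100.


Ec = 0.82, Eb = 0.92, Ea = 0.72
E = 0.82 * 0.92 * 0.72 * 100 = 54.3168%

54.3168 %


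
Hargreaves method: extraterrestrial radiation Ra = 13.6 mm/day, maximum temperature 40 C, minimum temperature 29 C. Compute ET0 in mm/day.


Tmean = (Tmax + Tmin)/2 = (40 + 29)/2 = 34.5
ET0 = 0.0023 * 13.6 * (34.5 + 17.8) * sqrt(40 - 29)
ET0 = 0.0023 * 13.6 * 52.3 * 3.316625

5.4258 mm/day


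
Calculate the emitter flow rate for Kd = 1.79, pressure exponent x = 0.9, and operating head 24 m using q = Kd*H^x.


q = Kd * H^x = 1.79 * 24^0.9 = 1.79 * 17.465866

31.2639 L/h


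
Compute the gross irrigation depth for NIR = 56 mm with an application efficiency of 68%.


Ea = 68% = 0.68
GID = NIR / Ea = 56 / 0.68 = 82.3529 mm

82.3529 mm


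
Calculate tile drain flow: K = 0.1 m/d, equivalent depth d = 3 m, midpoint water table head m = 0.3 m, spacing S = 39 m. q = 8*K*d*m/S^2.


q = 8*K*d*m/S^2
q = 8*0.1*3*0.3/39^2
q = 0.7200 / 1521

4.7337e-04 m/d


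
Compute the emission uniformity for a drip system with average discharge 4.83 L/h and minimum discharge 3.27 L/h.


EU = (q_min/q_avg)*100 = (3.27/4.83)*100 = 67.7019%

67.7019 %


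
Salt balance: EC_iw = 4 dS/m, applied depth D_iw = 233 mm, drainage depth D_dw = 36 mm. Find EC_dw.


EC_dw = EC_iw * D_iw / D_dw
EC_dw = 4 * 233 / 36
EC_dw = 932 / 36

25.8889 dS/m


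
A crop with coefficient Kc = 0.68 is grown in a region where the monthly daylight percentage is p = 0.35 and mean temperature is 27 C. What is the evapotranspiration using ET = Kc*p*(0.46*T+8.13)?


ET = Kc * p * (0.46*T + 8.13)
ET = 0.68 * 0.35 * (0.46*27 + 8.13)
ET = 0.68 * 0.35 * 20.5500

4.8909 mm/day


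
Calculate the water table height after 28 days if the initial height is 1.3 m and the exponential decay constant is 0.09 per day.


m = m0 * exp(-k*t)
m = 1.3 * exp(-0.09 * 28)
m = 1.3 * exp(-2.5200)

0.1046 m


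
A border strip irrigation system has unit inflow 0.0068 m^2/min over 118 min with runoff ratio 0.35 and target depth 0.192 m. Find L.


L = q*t/((1+r)*Z)
L = 0.0068*118/((1+0.35)*0.192)
L = 0.8024/0.2592

3.0957 m


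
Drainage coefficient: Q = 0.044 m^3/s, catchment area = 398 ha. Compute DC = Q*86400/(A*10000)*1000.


DC = Q * 86400 / (A * 10000) * 1000
DC = 0.044 * 86400 / (398 * 10000) * 1000
DC = 3801600.0000 / 3980000

0.9552 mm/day


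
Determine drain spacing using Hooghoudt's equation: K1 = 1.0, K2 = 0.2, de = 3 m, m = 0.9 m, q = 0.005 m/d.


S^2 = 8*K2*de*m/q + 4*K1*m^2/q
S^2 = 8*0.2*3*0.9/0.005 + 4*1.0*0.9^2/0.005
S = sqrt(1512.0000)

38.8844 m


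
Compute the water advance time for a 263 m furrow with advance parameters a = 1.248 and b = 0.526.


t = (L/a)^(1/b)
t = (263/1.248)^(1/0.526)
t = 210.737179^(1/0.526)

26167.2970 min


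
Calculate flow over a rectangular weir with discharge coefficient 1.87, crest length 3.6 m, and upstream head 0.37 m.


Q = C * L * H^(3/2) = 1.87 * 3.6 * 0.37^1.5 = 1.87 * 3.6 * 0.225062

1.5151 m^3/s


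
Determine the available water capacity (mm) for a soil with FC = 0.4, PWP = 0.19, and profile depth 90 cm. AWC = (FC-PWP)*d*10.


AWC = (FC - PWP) * d * 10
AWC = (0.4 - 0.19) * 90 * 10
AWC = 0.2100 * 90 * 10

189.0000 mm


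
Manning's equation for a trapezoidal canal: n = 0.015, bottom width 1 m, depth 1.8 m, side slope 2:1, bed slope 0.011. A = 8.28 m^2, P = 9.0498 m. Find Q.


R = A/P = 8.28/9.0498 = 0.914937
Q = (1/0.015) * 8.28 * 0.914937^(2/3) * 0.011^0.5

54.5627 m^3/s


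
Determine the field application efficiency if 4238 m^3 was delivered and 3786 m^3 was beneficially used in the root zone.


Ea = V_root / V_field * 100 = 3786 / 4238 * 100 = 89.3346%

89.3346 %


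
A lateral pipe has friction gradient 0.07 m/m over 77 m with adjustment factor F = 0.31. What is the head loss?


hf = J * L * F = 0.07 * 77 * 0.31 = 1.6709 m

1.6709 m


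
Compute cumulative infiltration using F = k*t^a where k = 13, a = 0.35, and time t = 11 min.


F = k * t^a = 13 * 11^0.35
F = 13 * 2.314661

30.0906 mm


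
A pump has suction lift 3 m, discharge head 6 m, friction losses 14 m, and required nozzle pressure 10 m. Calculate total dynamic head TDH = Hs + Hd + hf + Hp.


TDH = Hs + Hd + hf + Hp = 3 + 6 + 14 + 10 = 33

33 m


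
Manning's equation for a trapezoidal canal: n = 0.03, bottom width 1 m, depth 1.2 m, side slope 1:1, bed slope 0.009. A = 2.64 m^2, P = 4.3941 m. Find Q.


R = A/P = 2.64/4.3941 = 0.600806
Q = (1/0.03) * 2.64 * 0.600806^(2/3) * 0.009^0.5

5.9442 m^3/s


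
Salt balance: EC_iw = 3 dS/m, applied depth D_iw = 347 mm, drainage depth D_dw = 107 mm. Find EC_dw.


EC_dw = EC_iw * D_iw / D_dw
EC_dw = 3 * 347 / 107
EC_dw = 1041 / 107

9.7290 dS/m


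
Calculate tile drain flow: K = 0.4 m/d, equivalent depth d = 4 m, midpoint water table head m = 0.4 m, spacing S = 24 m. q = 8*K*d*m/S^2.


q = 8*K*d*m/S^2
q = 8*0.4*4*0.4/24^2
q = 5.1200 / 576

0.0089 m/d


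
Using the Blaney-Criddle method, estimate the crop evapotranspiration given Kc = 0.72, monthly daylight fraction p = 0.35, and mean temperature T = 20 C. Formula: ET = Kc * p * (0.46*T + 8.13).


ET = Kc * p * (0.46*T + 8.13)
ET = 0.72 * 0.35 * (0.46*20 + 8.13)
ET = 0.72 * 0.35 * 17.3300

4.3672 mm/day


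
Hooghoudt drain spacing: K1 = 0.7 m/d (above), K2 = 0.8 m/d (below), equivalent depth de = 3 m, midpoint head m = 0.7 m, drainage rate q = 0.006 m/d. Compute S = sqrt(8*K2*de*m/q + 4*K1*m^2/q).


S^2 = 8*K2*de*m/q + 4*K1*m^2/q
S^2 = 8*0.8*3*0.7/0.006 + 4*0.7*0.7^2/0.006
S = sqrt(2468.6667)

49.6857 m


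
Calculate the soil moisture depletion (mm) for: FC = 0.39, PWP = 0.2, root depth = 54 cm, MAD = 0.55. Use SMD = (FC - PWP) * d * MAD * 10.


SMD = (FC - PWP) * d * MAD * 10
SMD = (0.39 - 0.2) * 54 * 0.55 * 10
SMD = 0.1900 * 54 * 0.55 * 10

56.4300 mm


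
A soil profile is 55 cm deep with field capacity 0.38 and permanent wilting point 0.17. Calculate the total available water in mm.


AWC = (FC - PWP) * d * 10
AWC = (0.38 - 0.17) * 55 * 10
AWC = 0.2100 * 55 * 10

115.5000 mm


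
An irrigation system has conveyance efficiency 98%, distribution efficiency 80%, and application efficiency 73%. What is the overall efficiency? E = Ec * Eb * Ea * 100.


Ec = 0.98, Eb = 0.8, Ea = 0.73
E = 0.98 * 0.8 * 0.73 * 100 = 57.2320%

57.2320 %


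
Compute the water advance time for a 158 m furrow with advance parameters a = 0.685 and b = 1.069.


t = (L/a)^(1/b)
t = (158/0.685)^(1/1.069)
t = 230.656934^(1/1.069)

162.3476 min


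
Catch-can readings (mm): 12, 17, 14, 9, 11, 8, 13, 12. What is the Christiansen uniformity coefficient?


mean = 12.000000 mm
MAD = 2.000000 mm
CU = (1 - 2.000000/12.000000)*100

83.3333 %


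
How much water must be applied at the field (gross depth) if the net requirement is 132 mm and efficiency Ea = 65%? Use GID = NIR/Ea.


Ea = 65% = 0.65
GID = NIR / Ea = 132 / 0.65 = 203.0769 mm

203.0769 mm


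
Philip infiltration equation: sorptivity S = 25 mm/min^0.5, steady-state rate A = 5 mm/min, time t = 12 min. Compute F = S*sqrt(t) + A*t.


F = S*sqrt(t) + A*t
F = 25*sqrt(12) + 5*12
F = 25*3.464102 + 60

146.6026 mm
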